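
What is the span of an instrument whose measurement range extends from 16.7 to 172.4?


Span = upper range - lower range.
Span = 172.4 - (16.7)
Span = 155.7

155.7


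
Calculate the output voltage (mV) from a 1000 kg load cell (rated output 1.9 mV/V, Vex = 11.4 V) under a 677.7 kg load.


Vout = rated_output * Vex * (load / capacity).
Vout = 1.9 * 11.4 * (677.7 / 1000)
Vout = 1.9 * 11.4 * 0.6777
Vout = 14.679 mV

14.679 mV


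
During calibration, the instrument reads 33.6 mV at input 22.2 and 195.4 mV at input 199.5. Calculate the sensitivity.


Sensitivity = (y2 - y1) / (x2 - x1).
S = (195.4 - 33.6) / (199.5 - 22.2)
S = 161.8 / 177.3
S = 0.9126 mV/unit

0.9126 mV/unit


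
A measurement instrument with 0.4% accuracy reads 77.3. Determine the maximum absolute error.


Absolute error = (accuracy% / 100) * reading.
Error = (0.4 / 100) * 77.3
Error = 0.004 * 77.3
Error = 0.3092

0.3092


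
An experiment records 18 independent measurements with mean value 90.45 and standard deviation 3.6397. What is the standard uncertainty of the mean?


The standard uncertainty for Type A evaluation is u = s / sqrt(n).
u = 3.6397 / sqrt(18)
u = 3.6397 / 4.2426
u = 0.8579

0.8579


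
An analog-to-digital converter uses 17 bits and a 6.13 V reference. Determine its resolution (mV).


The resolution (LSB) of an ADC is Vref / 2^n.
LSB = 6.13 / 2^17
LSB = 6.13 / 131072
LSB = 4.677e-05 V = 0.04676819 mV

0.04676819 mV


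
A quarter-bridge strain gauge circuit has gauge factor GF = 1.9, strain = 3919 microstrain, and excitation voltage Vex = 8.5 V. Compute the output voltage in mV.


Quarter bridge output: Vout = (GF * epsilon * Vex) / 4.
Vout = (1.9 * 3919e-6 * 8.5) / 4
Vout = 0.06329185 / 4 V
Vout = 0.01582296 V = 15.823 mV

15.823 mV


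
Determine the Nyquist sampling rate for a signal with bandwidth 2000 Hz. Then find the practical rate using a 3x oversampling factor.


By Nyquist theorem, fs_min = 2 * fmax.
fs_min = 2 * 2000 = 4000 Hz
Practical rate = 3 * fs_min = 3 * 4000 = 12000 Hz

fs_min = 4000 Hz, fs_practical = 12000 Hz


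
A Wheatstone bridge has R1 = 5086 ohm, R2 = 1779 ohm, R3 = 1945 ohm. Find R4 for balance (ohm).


At balance: R1*R4 = R2*R3, so R4 = R2*R3/R1.
R4 = 1779 * 1945 / 5086
R4 = 3460155 / 5086
R4 = 680.33 ohm

680.33 ohm


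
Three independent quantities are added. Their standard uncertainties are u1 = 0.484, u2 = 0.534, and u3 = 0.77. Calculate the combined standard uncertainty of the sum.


For a sum of independent quantities, uc = sqrt(u1^2 + u2^2 + u3^2).
uc = sqrt(0.484^2 + 0.534^2 + 0.77^2)
uc = sqrt(0.234256 + 0.285156 + 0.5929)
uc = 1.0547

1.0547


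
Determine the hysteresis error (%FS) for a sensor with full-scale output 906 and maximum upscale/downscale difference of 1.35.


Hysteresis = (max difference / full scale) * 100%.
H = (1.35 / 906) * 100
H = 0.149 %FS

0.149 %FS


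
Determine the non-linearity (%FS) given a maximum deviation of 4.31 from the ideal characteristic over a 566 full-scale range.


Linearity error = (max deviation / full scale) * 100%.
Linearity = (4.31 / 566) * 100
Linearity = 0.761 %FS

0.761 %FS


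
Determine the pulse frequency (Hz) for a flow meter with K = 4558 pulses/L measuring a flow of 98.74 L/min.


Frequency = K * Q / 60 (converting L/min to L/s).
f = 4558 * 98.74 / 60
f = 450056.92 / 60
f = 7500.95 Hz

7500.95 Hz


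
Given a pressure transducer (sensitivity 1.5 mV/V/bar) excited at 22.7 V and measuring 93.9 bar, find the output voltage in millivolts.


Output = sensitivity * Vex * P.
Vout = 1.5 * 22.7 * 93.9
Vout = 34.05 * 93.9
Vout = 3197.3 mV

3197.3 mV


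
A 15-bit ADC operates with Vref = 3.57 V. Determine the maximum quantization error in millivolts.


The maximum quantization error is +/- LSB/2.
LSB = Vref / 2^n = 3.57 / 32768 = 0.00010895 V
Max error = LSB / 2 = 0.00010895 / 2 = 5.447e-05 V
Max error = 0.0545 mV

0.0545 mV


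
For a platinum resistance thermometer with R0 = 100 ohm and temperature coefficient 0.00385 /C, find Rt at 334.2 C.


The RTD equation: Rt = R0 * (1 + alpha * T).
Rt = 100 * (1 + 0.00385 * 334.2)
Rt = 100 * (1 + 1.28667)
Rt = 100 * 2.28667
Rt = 228.667 ohm

228.667 ohm


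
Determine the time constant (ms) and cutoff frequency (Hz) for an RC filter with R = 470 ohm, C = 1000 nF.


Time constant: tau = R * C.
tau = 470 * 1.00e-06 = 0.00047 s
tau = 0.47 ms
Cutoff frequency: fc = 1 / (2*pi*R*C).
fc = 1 / (2*pi*0.00047) = 338.63 Hz

tau = 0.47 ms, fc = 338.63 Hz


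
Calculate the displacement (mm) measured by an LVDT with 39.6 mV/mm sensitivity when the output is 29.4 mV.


Displacement = Vout / sensitivity.
d = 29.4 / 39.6
d = 0.742 mm

0.742 mm


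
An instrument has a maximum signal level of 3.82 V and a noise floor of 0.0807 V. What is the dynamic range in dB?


Dynamic range = 20 * log10(Vmax / Vnoise).
DR = 20 * log10(3.82 / 0.0807)
DR = 20 * log10(47.34)
DR = 33.5 dB

33.5 dB


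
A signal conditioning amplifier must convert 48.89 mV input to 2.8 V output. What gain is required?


Gain = Vout / Vin (converting to same units).
G = 2.8 V / 48.89 mV
G = 2800.0 mV / 48.89 mV
G = 57.27

57.27


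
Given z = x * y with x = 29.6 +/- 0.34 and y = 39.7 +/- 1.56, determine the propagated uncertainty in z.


For a product z = x*y, the relative uncertainty is:
uz/z = sqrt((ux/x)^2 + (uy/y)^2)
Relative uncertainties: ux/x = 0.34/29.6 = 0.011486
uy/y = 1.56/39.7 = 0.039295
z = 29.6 * 39.7 = 1175.1
uz = 1175.1 * sqrt(0.011486^2 + 0.039295^2) = 48.108

48.108


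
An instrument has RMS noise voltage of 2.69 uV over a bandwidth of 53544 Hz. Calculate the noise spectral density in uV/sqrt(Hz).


Noise spectral density = Vrms / sqrt(BW).
NSD = 2.69 / sqrt(53544)
NSD = 2.69 / 231.3958
NSD = 0.0116 uV/sqrt(Hz)

0.0116 uV/sqrt(Hz)


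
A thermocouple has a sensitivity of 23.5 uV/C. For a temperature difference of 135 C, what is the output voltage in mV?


The thermocouple output V = sensitivity * dT.
V = 23.5 uV/C * 135 C
V = 3172.5 uV
V = 3.172 mV

3.172 mV


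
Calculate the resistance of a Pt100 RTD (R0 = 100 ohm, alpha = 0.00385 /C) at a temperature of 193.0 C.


The RTD equation: Rt = R0 * (1 + alpha * T).
Rt = 100 * (1 + 0.00385 * 193.0)
Rt = 100 * (1 + 0.74305)
Rt = 100 * 1.74305
Rt = 174.305 ohm

174.305 ohm


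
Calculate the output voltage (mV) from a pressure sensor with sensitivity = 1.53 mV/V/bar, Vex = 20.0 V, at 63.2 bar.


Output = sensitivity * Vex * P.
Vout = 1.53 * 20.0 * 63.2
Vout = 30.6 * 63.2
Vout = 1933.92 mV

1933.92 mV


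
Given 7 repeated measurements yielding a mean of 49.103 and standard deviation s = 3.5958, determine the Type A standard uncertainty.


The standard uncertainty for Type A evaluation is u = s / sqrt(n).
u = 3.5958 / sqrt(7)
u = 3.5958 / 2.6458
u = 1.3591

1.3591


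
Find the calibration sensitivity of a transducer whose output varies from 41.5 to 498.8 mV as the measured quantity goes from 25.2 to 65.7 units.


Sensitivity = (y2 - y1) / (x2 - x1).
S = (498.8 - 41.5) / (65.7 - 25.2)
S = 457.3 / 40.5
S = 11.2914 mV/unit

11.2914 mV/unit


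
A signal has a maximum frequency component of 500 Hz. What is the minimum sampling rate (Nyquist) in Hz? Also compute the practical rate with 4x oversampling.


By Nyquist theorem, fs_min = 2 * fmax.
fs_min = 2 * 500 = 1000 Hz
Practical rate = 4 * fs_min = 4 * 1000 = 4000 Hz

fs_min = 1000 Hz, fs_practical = 4000 Hz


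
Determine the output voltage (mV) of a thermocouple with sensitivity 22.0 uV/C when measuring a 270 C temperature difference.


The thermocouple output V = sensitivity * dT.
V = 22.0 uV/C * 270 C
V = 5940.0 uV
V = 5.94 mV

5.94 mV


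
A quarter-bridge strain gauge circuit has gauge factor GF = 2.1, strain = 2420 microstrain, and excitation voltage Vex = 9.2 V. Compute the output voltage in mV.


Quarter bridge output: Vout = (GF * epsilon * Vex) / 4.
Vout = (2.1 * 2420e-6 * 9.2) / 4
Vout = 0.0467544 / 4 V
Vout = 0.0116886 V = 11.6886 mV

11.6886 mV


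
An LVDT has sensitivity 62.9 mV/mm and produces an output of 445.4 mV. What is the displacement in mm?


Displacement = Vout / sensitivity.
d = 445.4 / 62.9
d = 7.081 mm

7.081 mm


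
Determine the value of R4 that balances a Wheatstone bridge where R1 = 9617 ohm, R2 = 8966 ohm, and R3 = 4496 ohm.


At balance: R1*R4 = R2*R3, so R4 = R2*R3/R1.
R4 = 8966 * 4496 / 9617
R4 = 40311136 / 9617
R4 = 4191.65 ohm

4191.65 ohm


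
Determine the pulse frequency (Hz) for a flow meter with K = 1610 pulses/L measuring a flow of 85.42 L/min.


Frequency = K * Q / 60 (converting L/min to L/s).
f = 1610 * 85.42 / 60
f = 137526.2 / 60
f = 2292.1 Hz

2292.1 Hz


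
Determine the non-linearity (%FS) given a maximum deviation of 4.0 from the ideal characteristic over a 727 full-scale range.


Linearity error = (max deviation / full scale) * 100%.
Linearity = (4.0 / 727) * 100
Linearity = 0.55 %FS

0.55 %FS


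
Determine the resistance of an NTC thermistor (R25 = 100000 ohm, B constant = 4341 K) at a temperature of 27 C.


NTC thermistor equation: Rt = R25 * exp(B * (1/T - 1/T25)).
T in Kelvin: 300.15 K, T25 = 298.15 K
1/T - 1/T25 = 1/300.15 - 1/298.15 = -2.235e-05
B * (1/T - 1/T25) = 4341 * -2.235e-05 = -0.097
Rt = 100000 * exp(-0.097) = 90754.1 ohm

90754.1 ohm


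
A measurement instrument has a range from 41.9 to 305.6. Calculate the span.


Span = upper range - lower range.
Span = 305.6 - (41.9)
Span = 263.7

263.7


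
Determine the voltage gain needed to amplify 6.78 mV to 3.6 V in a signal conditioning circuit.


Gain = Vout / Vin (converting to same units).
G = 3.6 V / 6.78 mV
G = 3600.0 mV / 6.78 mV
G = 530.97

530.97


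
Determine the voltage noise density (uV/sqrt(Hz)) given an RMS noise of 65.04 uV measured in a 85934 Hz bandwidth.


Noise spectral density = Vrms / sqrt(BW).
NSD = 65.04 / sqrt(85934)
NSD = 65.04 / 293.145
NSD = 0.2219 uV/sqrt(Hz)

0.2219 uV/sqrt(Hz)


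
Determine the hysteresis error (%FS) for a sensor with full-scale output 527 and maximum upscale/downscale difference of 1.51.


Hysteresis = (max difference / full scale) * 100%.
H = (1.51 / 527) * 100
H = 0.287 %FS

0.287 %FS


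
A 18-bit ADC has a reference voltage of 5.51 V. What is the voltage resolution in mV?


The resolution (LSB) of an ADC is Vref / 2^n.
LSB = 5.51 / 2^18
LSB = 5.51 / 262144
LSB = 2.102e-05 V = 0.02101898 mV

0.02101898 mV


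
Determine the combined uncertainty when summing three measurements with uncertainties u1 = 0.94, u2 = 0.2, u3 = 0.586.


For a sum of independent quantities, uc = sqrt(u1^2 + u2^2 + u3^2).
uc = sqrt(0.94^2 + 0.2^2 + 0.586^2)
uc = sqrt(0.8836 + 0.04 + 0.343396)
uc = 1.1256

1.1256


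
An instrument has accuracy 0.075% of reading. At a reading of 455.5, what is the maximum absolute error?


Absolute error = (accuracy% / 100) * reading.
Error = (0.075 / 100) * 455.5
Error = 0.00075 * 455.5
Error = 0.3416

0.3416


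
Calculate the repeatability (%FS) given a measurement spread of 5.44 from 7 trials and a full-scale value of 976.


Repeatability = (spread / full scale) * 100%.
R = (5.44 / 976) * 100
R = 0.557 %FS

0.557 %FS


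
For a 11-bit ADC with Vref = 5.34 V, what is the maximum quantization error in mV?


The maximum quantization error is +/- LSB/2.
LSB = Vref / 2^n = 5.34 / 2048 = 0.00260742 V
Max error = LSB / 2 = 0.00260742 / 2 = 0.00130371 V
Max error = 1.3037 mV

1.3037 mV


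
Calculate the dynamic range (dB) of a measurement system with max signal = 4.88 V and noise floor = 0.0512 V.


Dynamic range = 20 * log10(Vmax / Vnoise).
DR = 20 * log10(4.88 / 0.0512)
DR = 20 * log10(95.31)
DR = 39.58 dB

39.58 dB


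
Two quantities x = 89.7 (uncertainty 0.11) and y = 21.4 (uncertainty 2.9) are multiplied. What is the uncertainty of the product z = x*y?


For a product z = x*y, the relative uncertainty is:
uz/z = sqrt((ux/x)^2 + (uy/y)^2)
Relative uncertainties: ux/x = 0.11/89.7 = 0.001226
uy/y = 2.9/21.4 = 0.135514
z = 89.7 * 21.4 = 1919.6
uz = 1919.6 * sqrt(0.001226^2 + 0.135514^2) = 260.141

260.141


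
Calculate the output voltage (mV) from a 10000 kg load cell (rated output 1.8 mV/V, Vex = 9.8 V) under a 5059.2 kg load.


Vout = rated_output * Vex * (load / capacity).
Vout = 1.8 * 9.8 * (5059.2 / 10000)
Vout = 1.8 * 9.8 * 0.50592
Vout = 8.924 mV

8.924 mV


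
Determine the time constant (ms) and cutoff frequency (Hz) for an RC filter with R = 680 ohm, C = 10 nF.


Time constant: tau = R * C.
tau = 680 * 1.00e-08 = 6.8e-06 s
tau = 0.0068 ms
Cutoff frequency: fc = 1 / (2*pi*R*C).
fc = 1 / (2*pi*6.8e-06) = 23405.14 Hz

tau = 0.0068 ms, fc = 23405.14 Hz


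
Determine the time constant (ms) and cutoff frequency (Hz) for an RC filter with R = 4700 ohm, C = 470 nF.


Time constant: tau = R * C.
tau = 4700 * 4.70e-07 = 0.002209 s
tau = 2.209 ms
Cutoff frequency: fc = 1 / (2*pi*R*C).
fc = 1 / (2*pi*0.002209) = 72.05 Hz

tau = 2.209 ms, fc = 72.05 Hz


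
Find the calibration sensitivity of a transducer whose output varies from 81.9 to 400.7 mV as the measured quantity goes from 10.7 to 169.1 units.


Sensitivity = (y2 - y1) / (x2 - x1).
S = (400.7 - 81.9) / (169.1 - 10.7)
S = 318.8 / 158.4
S = 2.0126 mV/unit

2.0126 mV/unit


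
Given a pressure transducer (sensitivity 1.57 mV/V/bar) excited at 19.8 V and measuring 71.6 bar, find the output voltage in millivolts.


Output = sensitivity * Vex * P.
Vout = 1.57 * 19.8 * 71.6
Vout = 31.086 * 71.6
Vout = 2225.76 mV

2225.76 mV


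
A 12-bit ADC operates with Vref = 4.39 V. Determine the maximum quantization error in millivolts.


The maximum quantization error is +/- LSB/2.
LSB = Vref / 2^n = 4.39 / 4096 = 0.00107178 V
Max error = LSB / 2 = 0.00107178 / 2 = 0.00053589 V
Max error = 0.5359 mV

0.5359 mV


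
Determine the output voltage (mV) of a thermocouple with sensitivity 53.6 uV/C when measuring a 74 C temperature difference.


The thermocouple output V = sensitivity * dT.
V = 53.6 uV/C * 74 C
V = 3966.4 uV
V = 3.966 mV

3.966 mV


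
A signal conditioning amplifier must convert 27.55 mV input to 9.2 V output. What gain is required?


Gain = Vout / Vin (converting to same units).
G = 9.2 V / 27.55 mV
G = 9200.0 mV / 27.55 mV
G = 333.94

333.94


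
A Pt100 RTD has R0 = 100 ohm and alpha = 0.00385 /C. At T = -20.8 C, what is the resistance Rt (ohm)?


The RTD equation: Rt = R0 * (1 + alpha * T).
Rt = 100 * (1 + 0.00385 * -20.8)
Rt = 100 * (1 + -0.08008)
Rt = 100 * 0.91992
Rt = 91.992 ohm

91.992 ohm


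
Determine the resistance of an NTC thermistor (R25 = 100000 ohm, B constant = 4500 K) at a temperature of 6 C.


NTC thermistor equation: Rt = R25 * exp(B * (1/T - 1/T25)).
T in Kelvin: 279.15 K, T25 = 298.15 K
1/T - 1/T25 = 1/279.15 - 1/298.15 = 0.00022829
B * (1/T - 1/T25) = 4500 * 0.00022829 = 1.0273
Rt = 100000 * exp(1.0273) = 279348.9 ohm

279348.9 ohm


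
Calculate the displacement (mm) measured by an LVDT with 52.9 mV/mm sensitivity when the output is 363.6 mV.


Displacement = Vout / sensitivity.
d = 363.6 / 52.9
d = 6.873 mm

6.873 mm


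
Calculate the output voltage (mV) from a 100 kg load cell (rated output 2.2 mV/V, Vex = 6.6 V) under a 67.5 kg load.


Vout = rated_output * Vex * (load / capacity).
Vout = 2.2 * 6.6 * (67.5 / 100)
Vout = 2.2 * 6.6 * 0.675
Vout = 9.801 mV

9.801 mV


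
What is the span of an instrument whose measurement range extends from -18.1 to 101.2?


Span = upper range - lower range.
Span = 101.2 - (-18.1)
Span = 119.3

119.3


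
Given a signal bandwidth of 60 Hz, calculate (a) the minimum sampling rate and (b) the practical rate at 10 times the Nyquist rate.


By Nyquist theorem, fs_min = 2 * fmax.
fs_min = 2 * 60 = 120 Hz
Practical rate = 10 * fs_min = 10 * 120 = 1200 Hz

fs_min = 120 Hz, fs_practical = 1200 Hz


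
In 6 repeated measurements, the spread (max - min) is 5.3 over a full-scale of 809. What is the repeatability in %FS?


Repeatability = (spread / full scale) * 100%.
R = (5.3 / 809) * 100
R = 0.655 %FS

0.655 %FS


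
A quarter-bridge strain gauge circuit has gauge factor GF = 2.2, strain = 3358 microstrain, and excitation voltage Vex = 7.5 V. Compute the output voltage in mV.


Quarter bridge output: Vout = (GF * epsilon * Vex) / 4.
Vout = (2.2 * 3358e-6 * 7.5) / 4
Vout = 0.055407 / 4 V
Vout = 0.01385175 V = 13.8518 mV

13.8518 mV


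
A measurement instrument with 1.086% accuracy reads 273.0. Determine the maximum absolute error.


Absolute error = (accuracy% / 100) * reading.
Error = (1.086 / 100) * 273.0
Error = 0.01086 * 273.0
Error = 2.9648

2.9648


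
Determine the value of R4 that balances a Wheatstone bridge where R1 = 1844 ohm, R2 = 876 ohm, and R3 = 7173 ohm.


At balance: R1*R4 = R2*R3, so R4 = R2*R3/R1.
R4 = 876 * 7173 / 1844
R4 = 6283548 / 1844
R4 = 3407.56 ohm

3407.56 ohm


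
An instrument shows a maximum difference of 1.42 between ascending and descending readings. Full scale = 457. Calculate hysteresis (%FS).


Hysteresis = (max difference / full scale) * 100%.
H = (1.42 / 457) * 100
H = 0.311 %FS

0.311 %FS


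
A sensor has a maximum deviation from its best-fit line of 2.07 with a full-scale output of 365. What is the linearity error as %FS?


Linearity error = (max deviation / full scale) * 100%.
Linearity = (2.07 / 365) * 100
Linearity = 0.567 %FS

0.567 %FS


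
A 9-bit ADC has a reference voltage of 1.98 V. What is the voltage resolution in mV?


The resolution (LSB) of an ADC is Vref / 2^n.
LSB = 1.98 / 2^9
LSB = 1.98 / 512
LSB = 0.00386719 V = 3.8671875 mV

3.8671875 mV


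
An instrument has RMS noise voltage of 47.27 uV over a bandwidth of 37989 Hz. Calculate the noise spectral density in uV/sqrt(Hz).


Noise spectral density = Vrms / sqrt(BW).
NSD = 47.27 / sqrt(37989)
NSD = 47.27 / 194.9077
NSD = 0.2425 uV/sqrt(Hz)

0.2425 uV/sqrt(Hz)


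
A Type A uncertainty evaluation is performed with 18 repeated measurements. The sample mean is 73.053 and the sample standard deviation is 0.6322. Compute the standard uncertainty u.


The standard uncertainty for Type A evaluation is u = s / sqrt(n).
u = 0.6322 / sqrt(18)
u = 0.6322 / 4.2426
u = 0.149

0.149


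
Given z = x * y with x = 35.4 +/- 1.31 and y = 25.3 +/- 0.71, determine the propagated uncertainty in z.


For a product z = x*y, the relative uncertainty is:
uz/z = sqrt((ux/x)^2 + (uy/y)^2)
Relative uncertainties: ux/x = 1.31/35.4 = 0.037006
uy/y = 0.71/25.3 = 0.028063
z = 35.4 * 25.3 = 895.6
uz = 895.6 * sqrt(0.037006^2 + 0.028063^2) = 41.595

41.595


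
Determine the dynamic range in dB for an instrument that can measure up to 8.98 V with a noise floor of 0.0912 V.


Dynamic range = 20 * log10(Vmax / Vnoise).
DR = 20 * log10(8.98 / 0.0912)
DR = 20 * log10(98.46)
DR = 39.87 dB

39.87 dB


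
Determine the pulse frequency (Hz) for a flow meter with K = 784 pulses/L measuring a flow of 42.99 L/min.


Frequency = K * Q / 60 (converting L/min to L/s).
f = 784 * 42.99 / 60
f = 33704.16 / 60
f = 561.74 Hz

561.74 Hz


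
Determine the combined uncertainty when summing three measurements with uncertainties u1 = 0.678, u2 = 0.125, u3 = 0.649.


For a sum of independent quantities, uc = sqrt(u1^2 + u2^2 + u3^2).
uc = sqrt(0.678^2 + 0.125^2 + 0.649^2)
uc = sqrt(0.459684 + 0.015625 + 0.421201)
uc = 0.9468

0.9468


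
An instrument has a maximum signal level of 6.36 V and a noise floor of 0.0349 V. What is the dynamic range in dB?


Dynamic range = 20 * log10(Vmax / Vnoise).
DR = 20 * log10(6.36 / 0.0349)
DR = 20 * log10(182.23)
DR = 45.21 dB

45.21 dB


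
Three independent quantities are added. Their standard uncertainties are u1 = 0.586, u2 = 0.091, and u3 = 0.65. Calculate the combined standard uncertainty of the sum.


For a sum of independent quantities, uc = sqrt(u1^2 + u2^2 + u3^2).
uc = sqrt(0.586^2 + 0.091^2 + 0.65^2)
uc = sqrt(0.343396 + 0.008281 + 0.4225)
uc = 0.8799

0.8799


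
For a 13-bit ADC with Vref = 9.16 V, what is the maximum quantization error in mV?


The maximum quantization error is +/- LSB/2.
LSB = Vref / 2^n = 9.16 / 8192 = 0.00111816 V
Max error = LSB / 2 = 0.00111816 / 2 = 0.00055908 V
Max error = 0.5591 mV

0.5591 mV


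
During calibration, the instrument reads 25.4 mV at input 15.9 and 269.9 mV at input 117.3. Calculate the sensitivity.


Sensitivity = (y2 - y1) / (x2 - x1).
S = (269.9 - 25.4) / (117.3 - 15.9)
S = 244.5 / 101.4
S = 2.4112 mV/unit

2.4112 mV/unit


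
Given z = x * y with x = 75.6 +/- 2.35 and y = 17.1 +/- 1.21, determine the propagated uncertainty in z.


For a product z = x*y, the relative uncertainty is:
uz/z = sqrt((ux/x)^2 + (uy/y)^2)
Relative uncertainties: ux/x = 2.35/75.6 = 0.031085
uy/y = 1.21/17.1 = 0.07076
z = 75.6 * 17.1 = 1292.8
uz = 1292.8 * sqrt(0.031085^2 + 0.07076^2) = 99.913

99.913


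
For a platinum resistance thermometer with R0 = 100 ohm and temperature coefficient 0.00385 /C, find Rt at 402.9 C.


The RTD equation: Rt = R0 * (1 + alpha * T).
Rt = 100 * (1 + 0.00385 * 402.9)
Rt = 100 * (1 + 1.551165)
Rt = 100 * 2.551165
Rt = 255.117 ohm

255.117 ohm


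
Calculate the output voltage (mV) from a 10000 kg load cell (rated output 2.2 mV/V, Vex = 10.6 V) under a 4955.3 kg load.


Vout = rated_output * Vex * (load / capacity).
Vout = 2.2 * 10.6 * (4955.3 / 10000)
Vout = 2.2 * 10.6 * 0.49553
Vout = 11.556 mV

11.556 mV


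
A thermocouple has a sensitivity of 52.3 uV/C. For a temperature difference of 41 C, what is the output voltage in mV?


The thermocouple output V = sensitivity * dT.
V = 52.3 uV/C * 41 C
V = 2144.3 uV
V = 2.144 mV

2.144 mV


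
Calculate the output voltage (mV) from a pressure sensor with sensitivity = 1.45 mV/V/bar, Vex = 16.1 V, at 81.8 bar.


Output = sensitivity * Vex * P.
Vout = 1.45 * 16.1 * 81.8
Vout = 23.345 * 81.8
Vout = 1909.62 mV

1909.62 mV


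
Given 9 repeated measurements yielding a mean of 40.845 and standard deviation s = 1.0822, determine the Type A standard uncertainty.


The standard uncertainty for Type A evaluation is u = s / sqrt(n).
u = 1.0822 / sqrt(9)
u = 1.0822 / 3.0
u = 0.3607

0.3607


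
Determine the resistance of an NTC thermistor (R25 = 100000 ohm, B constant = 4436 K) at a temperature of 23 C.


NTC thermistor equation: Rt = R25 * exp(B * (1/T - 1/T25)).
T in Kelvin: 296.15 K, T25 = 298.15 K
1/T - 1/T25 = 1/296.15 - 1/298.15 = 2.265e-05
B * (1/T - 1/T25) = 4436 * 2.265e-05 = 0.1005
Rt = 100000 * exp(0.1005) = 110570.0 ohm

110570.0 ohm


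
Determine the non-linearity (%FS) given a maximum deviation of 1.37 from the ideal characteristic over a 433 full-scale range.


Linearity error = (max deviation / full scale) * 100%.
Linearity = (1.37 / 433) * 100
Linearity = 0.316 %FS

0.316 %FS


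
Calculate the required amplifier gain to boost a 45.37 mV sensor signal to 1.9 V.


Gain = Vout / Vin (converting to same units).
G = 1.9 V / 45.37 mV
G = 1900.0 mV / 45.37 mV
G = 41.88

41.88


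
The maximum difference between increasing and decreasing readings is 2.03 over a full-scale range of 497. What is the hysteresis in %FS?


Hysteresis = (max difference / full scale) * 100%.
H = (2.03 / 497) * 100
H = 0.408 %FS

0.408 %FS


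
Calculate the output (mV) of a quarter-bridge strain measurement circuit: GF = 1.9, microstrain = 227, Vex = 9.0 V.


Quarter bridge output: Vout = (GF * epsilon * Vex) / 4.
Vout = (1.9 * 227e-6 * 9.0) / 4
Vout = 0.0038817 / 4 V
Vout = 0.00097042 V = 0.9704 mV

0.9704 mV


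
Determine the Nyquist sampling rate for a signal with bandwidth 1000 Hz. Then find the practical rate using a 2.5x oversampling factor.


By Nyquist theorem, fs_min = 2 * fmax.
fs_min = 2 * 1000 = 2000 Hz
Practical rate = 2.5 * fs_min = 2.5 * 2000 = 5000 Hz

fs_min = 2000 Hz, fs_practical = 5000 Hz


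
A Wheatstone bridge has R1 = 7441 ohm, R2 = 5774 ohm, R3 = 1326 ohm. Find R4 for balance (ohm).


At balance: R1*R4 = R2*R3, so R4 = R2*R3/R1.
R4 = 5774 * 1326 / 7441
R4 = 7656324 / 7441
R4 = 1028.94 ohm

1028.94 ohm


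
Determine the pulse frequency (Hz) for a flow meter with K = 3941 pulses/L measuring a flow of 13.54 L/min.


Frequency = K * Q / 60 (converting L/min to L/s).
f = 3941 * 13.54 / 60
f = 53361.14 / 60
f = 889.35 Hz

889.35 Hz


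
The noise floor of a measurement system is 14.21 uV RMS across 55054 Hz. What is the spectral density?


Noise spectral density = Vrms / sqrt(BW).
NSD = 14.21 / sqrt(55054)
NSD = 14.21 / 234.6359
NSD = 0.0606 uV/sqrt(Hz)

0.0606 uV/sqrt(Hz)


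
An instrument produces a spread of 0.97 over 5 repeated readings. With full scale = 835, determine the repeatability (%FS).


Repeatability = (spread / full scale) * 100%.
R = (0.97 / 835) * 100
R = 0.116 %FS

0.116 %FS


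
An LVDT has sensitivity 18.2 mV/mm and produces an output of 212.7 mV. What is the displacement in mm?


Displacement = Vout / sensitivity.
d = 212.7 / 18.2
d = 11.687 mm

11.687 mm


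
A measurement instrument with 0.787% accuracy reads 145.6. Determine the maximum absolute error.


Absolute error = (accuracy% / 100) * reading.
Error = (0.787 / 100) * 145.6
Error = 0.00787 * 145.6
Error = 1.1459

1.1459


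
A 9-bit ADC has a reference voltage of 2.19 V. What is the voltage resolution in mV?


The resolution (LSB) of an ADC is Vref / 2^n.
LSB = 2.19 / 2^9
LSB = 2.19 / 512
LSB = 0.00427734 V = 4.27734375 mV

4.27734375 mV


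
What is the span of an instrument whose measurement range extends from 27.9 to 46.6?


Span = upper range - lower range.
Span = 46.6 - (27.9)
Span = 18.7

18.7


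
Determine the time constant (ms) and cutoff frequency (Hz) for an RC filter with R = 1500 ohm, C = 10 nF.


Time constant: tau = R * C.
tau = 1500 * 1.00e-08 = 1.5e-05 s
tau = 0.015 ms
Cutoff frequency: fc = 1 / (2*pi*R*C).
fc = 1 / (2*pi*1.5e-05) = 10610.33 Hz

tau = 0.015 ms, fc = 10610.33 Hz


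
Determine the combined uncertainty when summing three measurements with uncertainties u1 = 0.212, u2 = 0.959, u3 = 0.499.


For a sum of independent quantities, uc = sqrt(u1^2 + u2^2 + u3^2).
uc = sqrt(0.212^2 + 0.959^2 + 0.499^2)
uc = sqrt(0.044944 + 0.919681 + 0.249001)
uc = 1.1016

1.1016


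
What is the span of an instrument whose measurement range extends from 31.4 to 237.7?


Span = upper range - lower range.
Span = 237.7 - (31.4)
Span = 206.3

206.3


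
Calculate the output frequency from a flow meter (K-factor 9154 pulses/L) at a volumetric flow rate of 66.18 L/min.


Frequency = K * Q / 60 (converting L/min to L/s).
f = 9154 * 66.18 / 60
f = 605811.72 / 60
f = 10096.86 Hz

10096.86 Hz


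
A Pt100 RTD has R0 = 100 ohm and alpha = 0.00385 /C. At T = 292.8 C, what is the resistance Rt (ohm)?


The RTD equation: Rt = R0 * (1 + alpha * T).
Rt = 100 * (1 + 0.00385 * 292.8)
Rt = 100 * (1 + 1.12728)
Rt = 100 * 2.12728
Rt = 212.728 ohm

212.728 ohm


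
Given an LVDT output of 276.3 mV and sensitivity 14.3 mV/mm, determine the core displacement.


Displacement = Vout / sensitivity.
d = 276.3 / 14.3
d = 19.322 mm

19.322 mm


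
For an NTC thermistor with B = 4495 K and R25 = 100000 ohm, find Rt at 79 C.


NTC thermistor equation: Rt = R25 * exp(B * (1/T - 1/T25)).
T in Kelvin: 352.15 K, T25 = 298.15 K
1/T - 1/T25 = 1/352.15 - 1/298.15 = -0.00051432
B * (1/T - 1/T25) = 4495 * -0.00051432 = -2.3119
Rt = 100000 * exp(-2.3119) = 9907.7 ohm

9907.7 ohm


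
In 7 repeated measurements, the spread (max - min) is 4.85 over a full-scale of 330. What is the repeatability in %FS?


Repeatability = (spread / full scale) * 100%.
R = (4.85 / 330) * 100
R = 1.47 %FS

1.47 %FS


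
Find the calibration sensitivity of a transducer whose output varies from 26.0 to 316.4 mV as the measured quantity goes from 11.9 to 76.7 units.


Sensitivity = (y2 - y1) / (x2 - x1).
S = (316.4 - 26.0) / (76.7 - 11.9)
S = 290.4 / 64.8
S = 4.4815 mV/unit

4.4815 mV/unit


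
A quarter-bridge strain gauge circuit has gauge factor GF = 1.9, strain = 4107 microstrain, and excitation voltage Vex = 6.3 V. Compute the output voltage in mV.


Quarter bridge output: Vout = (GF * epsilon * Vex) / 4.
Vout = (1.9 * 4107e-6 * 6.3) / 4
Vout = 0.04916079 / 4 V
Vout = 0.0122902 V = 12.2902 mV

12.2902 mV


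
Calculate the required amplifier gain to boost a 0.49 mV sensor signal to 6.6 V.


Gain = Vout / Vin (converting to same units).
G = 6.6 V / 0.49 mV
G = 6600.0 mV / 0.49 mV
G = 13469.39

13469.39


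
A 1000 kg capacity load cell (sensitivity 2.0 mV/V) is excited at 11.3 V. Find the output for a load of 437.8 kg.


Vout = rated_output * Vex * (load / capacity).
Vout = 2.0 * 11.3 * (437.8 / 1000)
Vout = 2.0 * 11.3 * 0.4378
Vout = 9.894 mV

9.894 mV


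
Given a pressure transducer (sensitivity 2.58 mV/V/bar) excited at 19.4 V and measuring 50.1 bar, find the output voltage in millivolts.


Output = sensitivity * Vex * P.
Vout = 2.58 * 19.4 * 50.1
Vout = 50.052 * 50.1
Vout = 2507.61 mV

2507.61 mV


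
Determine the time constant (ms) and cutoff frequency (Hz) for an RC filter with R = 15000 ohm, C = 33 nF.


Time constant: tau = R * C.
tau = 15000 * 3.30e-08 = 0.000495 s
tau = 0.495 ms
Cutoff frequency: fc = 1 / (2*pi*R*C).
fc = 1 / (2*pi*0.000495) = 321.53 Hz

tau = 0.495 ms, fc = 321.53 Hz


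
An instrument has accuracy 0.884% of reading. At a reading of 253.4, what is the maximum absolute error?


Absolute error = (accuracy% / 100) * reading.
Error = (0.884 / 100) * 253.4
Error = 0.00884 * 253.4
Error = 2.2401

2.2401


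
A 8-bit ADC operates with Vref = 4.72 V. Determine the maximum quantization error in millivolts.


The maximum quantization error is +/- LSB/2.
LSB = Vref / 2^n = 4.72 / 256 = 0.0184375 V
Max error = LSB / 2 = 0.0184375 / 2 = 0.00921875 V
Max error = 9.2188 mV

9.2188 mV


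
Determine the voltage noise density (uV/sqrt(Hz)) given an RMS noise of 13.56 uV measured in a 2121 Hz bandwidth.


Noise spectral density = Vrms / sqrt(BW).
NSD = 13.56 / sqrt(2121)
NSD = 13.56 / 46.0543
NSD = 0.2944 uV/sqrt(Hz)

0.2944 uV/sqrt(Hz)


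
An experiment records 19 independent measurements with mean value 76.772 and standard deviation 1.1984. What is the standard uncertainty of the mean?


The standard uncertainty for Type A evaluation is u = s / sqrt(n).
u = 1.1984 / sqrt(19)
u = 1.1984 / 4.3589
u = 0.2749

0.2749


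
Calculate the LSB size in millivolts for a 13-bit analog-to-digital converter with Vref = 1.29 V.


The resolution (LSB) of an ADC is Vref / 2^n.
LSB = 1.29 / 2^13
LSB = 1.29 / 8192
LSB = 0.00015747 V = 0.1574707 mV

0.1574707 mV


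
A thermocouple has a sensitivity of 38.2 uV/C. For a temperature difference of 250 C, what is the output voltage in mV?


The thermocouple output V = sensitivity * dT.
V = 38.2 uV/C * 250 C
V = 9550.0 uV
V = 9.55 mV

9.55 mV


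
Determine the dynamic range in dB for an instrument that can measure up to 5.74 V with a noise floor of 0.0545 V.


Dynamic range = 20 * log10(Vmax / Vnoise).
DR = 20 * log10(5.74 / 0.0545)
DR = 20 * log10(105.32)
DR = 40.45 dB

40.45 dB


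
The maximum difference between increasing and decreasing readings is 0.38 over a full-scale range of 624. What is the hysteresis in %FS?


Hysteresis = (max difference / full scale) * 100%.
H = (0.38 / 624) * 100
H = 0.061 %FS

0.061 %FS


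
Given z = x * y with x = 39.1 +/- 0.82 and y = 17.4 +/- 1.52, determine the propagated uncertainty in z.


For a product z = x*y, the relative uncertainty is:
uz/z = sqrt((ux/x)^2 + (uy/y)^2)
Relative uncertainties: ux/x = 0.82/39.1 = 0.020972
uy/y = 1.52/17.4 = 0.087356
z = 39.1 * 17.4 = 680.3
uz = 680.3 * sqrt(0.020972^2 + 0.087356^2) = 61.121

61.121


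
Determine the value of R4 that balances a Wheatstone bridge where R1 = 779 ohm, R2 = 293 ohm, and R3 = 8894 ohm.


At balance: R1*R4 = R2*R3, so R4 = R2*R3/R1.
R4 = 293 * 8894 / 779
R4 = 2605942 / 779
R4 = 3345.24 ohm

3345.24 ohm


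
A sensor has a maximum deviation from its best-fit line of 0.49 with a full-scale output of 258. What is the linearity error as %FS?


Linearity error = (max deviation / full scale) * 100%.
Linearity = (0.49 / 258) * 100
Linearity = 0.19 %FS

0.19 %FS


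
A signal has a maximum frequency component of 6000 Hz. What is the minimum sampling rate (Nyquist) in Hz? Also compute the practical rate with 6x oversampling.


By Nyquist theorem, fs_min = 2 * fmax.
fs_min = 2 * 6000 = 12000 Hz
Practical rate = 6 * fs_min = 6 * 12000 = 72000 Hz

fs_min = 12000 Hz, fs_practical = 72000 Hz


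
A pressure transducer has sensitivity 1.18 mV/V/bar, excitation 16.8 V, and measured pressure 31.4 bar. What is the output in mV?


Output = sensitivity * Vex * P.
Vout = 1.18 * 16.8 * 31.4
Vout = 19.824 * 31.4
Vout = 622.47 mV

622.47 mV


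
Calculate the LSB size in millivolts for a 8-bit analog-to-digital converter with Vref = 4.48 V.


The resolution (LSB) of an ADC is Vref / 2^n.
LSB = 4.48 / 2^8
LSB = 4.48 / 256
LSB = 0.0175 V = 17.5 mV

17.5 mV


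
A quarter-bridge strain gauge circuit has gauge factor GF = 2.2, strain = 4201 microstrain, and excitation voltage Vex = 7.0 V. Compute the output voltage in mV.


Quarter bridge output: Vout = (GF * epsilon * Vex) / 4.
Vout = (2.2 * 4201e-6 * 7.0) / 4
Vout = 0.0646954 / 4 V
Vout = 0.01617385 V = 16.1739 mV

16.1739 mV


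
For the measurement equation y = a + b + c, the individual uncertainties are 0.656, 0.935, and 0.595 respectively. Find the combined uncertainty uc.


For a sum of independent quantities, uc = sqrt(u1^2 + u2^2 + u3^2).
uc = sqrt(0.656^2 + 0.935^2 + 0.595^2)
uc = sqrt(0.430336 + 0.874225 + 0.354025)
uc = 1.2879

1.2879


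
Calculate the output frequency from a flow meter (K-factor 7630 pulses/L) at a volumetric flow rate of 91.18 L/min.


Frequency = K * Q / 60 (converting L/min to L/s).
f = 7630 * 91.18 / 60
f = 695703.4 / 60
f = 11595.06 Hz

11595.06 Hz


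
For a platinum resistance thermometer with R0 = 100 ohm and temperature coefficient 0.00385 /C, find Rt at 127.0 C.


The RTD equation: Rt = R0 * (1 + alpha * T).
Rt = 100 * (1 + 0.00385 * 127.0)
Rt = 100 * (1 + 0.48895)
Rt = 100 * 1.48895
Rt = 148.895 ohm

148.895 ohm


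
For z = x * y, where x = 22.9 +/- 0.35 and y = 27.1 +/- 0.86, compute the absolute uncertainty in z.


For a product z = x*y, the relative uncertainty is:
uz/z = sqrt((ux/x)^2 + (uy/y)^2)
Relative uncertainties: ux/x = 0.35/22.9 = 0.015284
uy/y = 0.86/27.1 = 0.031734
z = 22.9 * 27.1 = 620.6
uz = 620.6 * sqrt(0.015284^2 + 0.031734^2) = 21.859

21.859


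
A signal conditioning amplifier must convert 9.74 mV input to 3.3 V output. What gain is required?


Gain = Vout / Vin (converting to same units).
G = 3.3 V / 9.74 mV
G = 3300.0 mV / 9.74 mV
G = 338.81

338.81


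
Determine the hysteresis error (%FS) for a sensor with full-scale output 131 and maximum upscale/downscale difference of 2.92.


Hysteresis = (max difference / full scale) * 100%.
H = (2.92 / 131) * 100
H = 2.229 %FS

2.229 %FS


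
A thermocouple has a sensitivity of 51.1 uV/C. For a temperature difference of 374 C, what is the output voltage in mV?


The thermocouple output V = sensitivity * dT.
V = 51.1 uV/C * 374 C
V = 19111.4 uV
V = 19.111 mV

19.111 mV


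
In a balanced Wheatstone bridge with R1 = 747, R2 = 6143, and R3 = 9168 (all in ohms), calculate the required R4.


At balance: R1*R4 = R2*R3, so R4 = R2*R3/R1.
R4 = 6143 * 9168 / 747
R4 = 56319024 / 747
R4 = 75393.61 ohm

75393.61 ohm


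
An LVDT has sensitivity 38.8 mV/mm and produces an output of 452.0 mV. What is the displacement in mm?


Displacement = Vout / sensitivity.
d = 452.0 / 38.8
d = 11.649 mm

11.649 mm


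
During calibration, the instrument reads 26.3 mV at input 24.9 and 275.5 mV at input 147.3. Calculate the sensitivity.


Sensitivity = (y2 - y1) / (x2 - x1).
S = (275.5 - 26.3) / (147.3 - 24.9)
S = 249.2 / 122.4
S = 2.0359 mV/unit

2.0359 mV/unit


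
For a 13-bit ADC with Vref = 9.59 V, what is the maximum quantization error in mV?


The maximum quantization error is +/- LSB/2.
LSB = Vref / 2^n = 9.59 / 8192 = 0.00117065 V
Max error = LSB / 2 = 0.00117065 / 2 = 0.00058533 V
Max error = 0.5853 mV

0.5853 mV


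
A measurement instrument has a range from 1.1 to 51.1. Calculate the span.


Span = upper range - lower range.
Span = 51.1 - (1.1)
Span = 50.0

50.0


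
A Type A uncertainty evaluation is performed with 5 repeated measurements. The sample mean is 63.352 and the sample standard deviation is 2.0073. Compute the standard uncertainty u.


The standard uncertainty for Type A evaluation is u = s / sqrt(n).
u = 2.0073 / sqrt(5)
u = 2.0073 / 2.2361
u = 0.8977

0.8977


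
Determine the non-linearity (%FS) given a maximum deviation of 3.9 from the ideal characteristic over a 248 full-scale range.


Linearity error = (max deviation / full scale) * 100%.
Linearity = (3.9 / 248) * 100
Linearity = 1.573 %FS

1.573 %FS


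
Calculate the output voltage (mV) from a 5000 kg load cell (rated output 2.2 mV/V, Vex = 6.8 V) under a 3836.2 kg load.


Vout = rated_output * Vex * (load / capacity).
Vout = 2.2 * 6.8 * (3836.2 / 5000)
Vout = 2.2 * 6.8 * 0.76724
Vout = 11.478 mV

11.478 mV


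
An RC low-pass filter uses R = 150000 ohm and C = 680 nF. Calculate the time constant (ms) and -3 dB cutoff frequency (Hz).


Time constant: tau = R * C.
tau = 150000 * 6.80e-07 = 0.102 s
tau = 102.0 ms
Cutoff frequency: fc = 1 / (2*pi*R*C).
fc = 1 / (2*pi*0.102) = 1.56 Hz

tau = 102.0 ms, fc = 1.56 Hz


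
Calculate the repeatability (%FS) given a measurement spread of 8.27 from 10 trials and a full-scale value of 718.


Repeatability = (spread / full scale) * 100%.
R = (8.27 / 718) * 100
R = 1.152 %FS

1.152 %FS


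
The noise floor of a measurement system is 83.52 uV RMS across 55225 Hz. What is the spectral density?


Noise spectral density = Vrms / sqrt(BW).
NSD = 83.52 / sqrt(55225)
NSD = 83.52 / 235.0
NSD = 0.3554 uV/sqrt(Hz)

0.3554 uV/sqrt(Hz)


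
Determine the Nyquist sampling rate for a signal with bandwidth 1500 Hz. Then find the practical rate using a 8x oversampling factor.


By Nyquist theorem, fs_min = 2 * fmax.
fs_min = 2 * 1500 = 3000 Hz
Practical rate = 8 * fs_min = 8 * 3000 = 24000 Hz

fs_min = 3000 Hz, fs_practical = 24000 Hz


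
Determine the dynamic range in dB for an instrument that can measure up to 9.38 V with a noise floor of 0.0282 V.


Dynamic range = 20 * log10(Vmax / Vnoise).
DR = 20 * log10(9.38 / 0.0282)
DR = 20 * log10(332.62)
DR = 50.44 dB

50.44 dB


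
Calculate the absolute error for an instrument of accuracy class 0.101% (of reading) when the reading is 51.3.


Absolute error = (accuracy% / 100) * reading.
Error = (0.101 / 100) * 51.3
Error = 0.00101 * 51.3
Error = 0.0518

0.0518


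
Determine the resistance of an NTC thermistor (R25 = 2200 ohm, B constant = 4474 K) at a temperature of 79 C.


NTC thermistor equation: Rt = R25 * exp(B * (1/T - 1/T25)).
T in Kelvin: 352.15 K, T25 = 298.15 K
1/T - 1/T25 = 1/352.15 - 1/298.15 = -0.00051432
B * (1/T - 1/T25) = 4474 * -0.00051432 = -2.3011
Rt = 2200 * exp(-2.3011) = 220.3 ohm

220.3 ohm


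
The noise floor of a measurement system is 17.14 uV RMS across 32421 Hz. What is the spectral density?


Noise spectral density = Vrms / sqrt(BW).
NSD = 17.14 / sqrt(32421)
NSD = 17.14 / 180.0583
NSD = 0.0952 uV/sqrt(Hz)

0.0952 uV/sqrt(Hz)


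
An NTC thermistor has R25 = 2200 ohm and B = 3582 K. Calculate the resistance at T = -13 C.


NTC thermistor equation: Rt = R25 * exp(B * (1/T - 1/T25)).
T in Kelvin: 260.15 K, T25 = 298.15 K
1/T - 1/T25 = 1/260.15 - 1/298.15 = 0.00048992
B * (1/T - 1/T25) = 3582 * 0.00048992 = 1.7549
Rt = 2200 * exp(1.7549) = 12722.2 ohm

12722.2 ohm


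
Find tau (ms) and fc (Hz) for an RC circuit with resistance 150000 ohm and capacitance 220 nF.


Time constant: tau = R * C.
tau = 150000 * 2.20e-07 = 0.033 s
tau = 33.0 ms
Cutoff frequency: fc = 1 / (2*pi*R*C).
fc = 1 / (2*pi*0.033) = 4.82 Hz

tau = 33.0 ms, fc = 4.82 Hz
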